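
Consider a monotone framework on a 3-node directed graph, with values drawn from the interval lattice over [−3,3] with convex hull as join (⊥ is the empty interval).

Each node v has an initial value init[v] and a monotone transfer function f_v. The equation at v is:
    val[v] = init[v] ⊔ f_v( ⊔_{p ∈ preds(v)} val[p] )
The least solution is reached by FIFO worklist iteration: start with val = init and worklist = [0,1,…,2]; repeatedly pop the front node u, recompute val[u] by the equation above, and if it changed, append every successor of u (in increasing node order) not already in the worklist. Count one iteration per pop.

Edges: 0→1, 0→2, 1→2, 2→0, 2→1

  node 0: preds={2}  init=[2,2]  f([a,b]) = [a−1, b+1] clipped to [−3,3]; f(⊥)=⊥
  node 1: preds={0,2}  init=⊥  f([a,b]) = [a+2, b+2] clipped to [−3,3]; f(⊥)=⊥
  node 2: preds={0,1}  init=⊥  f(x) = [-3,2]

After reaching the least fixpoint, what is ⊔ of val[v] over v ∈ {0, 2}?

Iteration log — 6 steps:
  step 1. node 0  ⊔preds=⊥  new=[2,2]  stable
  step 2. node 1  ⊔preds=[2,2]  new=[3,3]  old=⊥  +wl: 
  step 3. node 2  ⊔preds=[2,3]  new=[-3,2]  old=⊥  +wl: 0,1
  step 4. node 0  ⊔preds=[-3,2]  new=[-3,3]  old=[2,2]  +wl: 2
  step 5. node 1  ⊔preds=[-3,3]  new=[-1,3]  old=[3,3]  +wl: 
  step 6. node 2  ⊔preds=[-3,3]  new=[-3,2]  stable

Least fixpoint reached:
  node 0: [-3,3]
  node 1: [-1,3]
  node 2: [-3,2]

[-3,3]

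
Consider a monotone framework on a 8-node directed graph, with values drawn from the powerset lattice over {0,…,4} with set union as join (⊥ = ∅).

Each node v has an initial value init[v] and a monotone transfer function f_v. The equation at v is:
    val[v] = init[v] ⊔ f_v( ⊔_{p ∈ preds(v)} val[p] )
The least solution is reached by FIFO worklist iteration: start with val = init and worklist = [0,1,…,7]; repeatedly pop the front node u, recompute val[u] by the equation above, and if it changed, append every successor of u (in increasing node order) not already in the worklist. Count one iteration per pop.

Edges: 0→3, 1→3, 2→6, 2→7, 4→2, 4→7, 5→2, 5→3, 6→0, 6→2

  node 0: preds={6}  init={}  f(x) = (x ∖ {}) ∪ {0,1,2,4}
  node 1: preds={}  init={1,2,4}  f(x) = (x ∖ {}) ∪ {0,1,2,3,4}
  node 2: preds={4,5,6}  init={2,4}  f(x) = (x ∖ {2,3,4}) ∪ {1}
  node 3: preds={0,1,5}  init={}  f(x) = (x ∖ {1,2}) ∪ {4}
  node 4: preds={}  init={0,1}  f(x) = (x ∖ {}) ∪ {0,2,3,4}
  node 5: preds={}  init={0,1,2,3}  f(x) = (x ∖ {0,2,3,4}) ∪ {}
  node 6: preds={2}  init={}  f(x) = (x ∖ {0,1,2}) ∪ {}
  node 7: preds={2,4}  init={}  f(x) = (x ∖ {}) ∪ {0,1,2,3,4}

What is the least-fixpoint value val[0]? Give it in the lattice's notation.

Iteration log — 10 steps:
  step 1. node 0  ⊔preds={}  new={0,1,2,4}  old={}  +wl: 
  step 2. node 1  ⊔preds={}  new={0,1,2,3,4}  old={1,2,4}  +wl: 
  step 3. node 2  ⊔preds={0,1,2,3}  new={0,1,2,4}  old={2,4}  +wl: 
  step 4. node 3  ⊔preds={0,1,2,3,4}  new={0,3,4}  old={}  +wl: 
  step 5. node 4  ⊔preds={}  new={0,1,2,3,4}  old={0,1}  +wl: 2
  step 6. node 5  ⊔preds={}  new={0,1,2,3}  stable
  step 7. node 6  ⊔preds={0,1,2,4}  new={4}  old={}  +wl: 0
  step 8. node 7  ⊔preds={0,1,2,3,4}  new={0,1,2,3,4}  old={}  +wl: 
  step 9. node 2  ⊔preds={0,1,2,3,4}  new={0,1,2,4}  stable
  step 10. node 0  ⊔preds={4}  new={0,1,2,4}  stable

Least fixpoint reached:
  node 0: {0,1,2,4}
  node 1: {0,1,2,3,4}
  node 2: {0,1,2,4}
  node 3: {0,3,4}
  node 4: {0,1,2,3,4}
  node 5: {0,1,2,3}
  node 6: {4}
  node 7: {0,1,2,3,4}

{0,1,2,4}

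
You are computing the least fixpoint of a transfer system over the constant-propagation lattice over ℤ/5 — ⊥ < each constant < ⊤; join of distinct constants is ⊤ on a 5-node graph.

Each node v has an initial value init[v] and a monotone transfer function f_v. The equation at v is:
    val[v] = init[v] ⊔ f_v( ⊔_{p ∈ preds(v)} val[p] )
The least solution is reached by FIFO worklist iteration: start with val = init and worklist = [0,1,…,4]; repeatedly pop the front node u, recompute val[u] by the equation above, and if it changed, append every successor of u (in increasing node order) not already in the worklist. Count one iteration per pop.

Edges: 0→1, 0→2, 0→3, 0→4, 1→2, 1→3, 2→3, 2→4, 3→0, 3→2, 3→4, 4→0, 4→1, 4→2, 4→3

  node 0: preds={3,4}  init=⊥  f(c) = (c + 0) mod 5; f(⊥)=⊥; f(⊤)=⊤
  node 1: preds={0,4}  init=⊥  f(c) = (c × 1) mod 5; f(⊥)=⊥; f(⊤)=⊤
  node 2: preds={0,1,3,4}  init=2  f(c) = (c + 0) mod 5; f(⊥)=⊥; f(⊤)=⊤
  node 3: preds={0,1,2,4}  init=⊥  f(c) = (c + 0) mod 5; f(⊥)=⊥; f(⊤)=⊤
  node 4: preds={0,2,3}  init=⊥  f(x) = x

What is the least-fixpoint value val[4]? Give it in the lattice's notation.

2

Iteration log — 11 steps:
  step 1. node 0  ⊔preds=⊥  new=⊥  stable
  step 2. node 1  ⊔preds=⊥  new=⊥  stable
  step 3. node 2  ⊔preds=⊥  new=2  stable
  step 4. node 3  ⊔preds=2  new=2  old=⊥  +wl: 0,2
  step 5. node 4  ⊔preds=2  new=2  old=⊥  +wl: 1,3
  step 6. node 0  ⊔preds=2  new=2  old=⊥  +wl: 4
  step 7. node 2  ⊔preds=2  new=2  stable
  step 8. node 1  ⊔preds=2  new=2  old=⊥  +wl: 2
  step 9. node 3  ⊔preds=2  new=2  stable
  step 10. node 4  ⊔preds=2  new=2  stable
  step 11. node 2  ⊔preds=2  new=2  stable

Least fixpoint reached:
  node 0: 2
  node 1: 2
  node 2: 2
  node 3: 2
  node 4: 2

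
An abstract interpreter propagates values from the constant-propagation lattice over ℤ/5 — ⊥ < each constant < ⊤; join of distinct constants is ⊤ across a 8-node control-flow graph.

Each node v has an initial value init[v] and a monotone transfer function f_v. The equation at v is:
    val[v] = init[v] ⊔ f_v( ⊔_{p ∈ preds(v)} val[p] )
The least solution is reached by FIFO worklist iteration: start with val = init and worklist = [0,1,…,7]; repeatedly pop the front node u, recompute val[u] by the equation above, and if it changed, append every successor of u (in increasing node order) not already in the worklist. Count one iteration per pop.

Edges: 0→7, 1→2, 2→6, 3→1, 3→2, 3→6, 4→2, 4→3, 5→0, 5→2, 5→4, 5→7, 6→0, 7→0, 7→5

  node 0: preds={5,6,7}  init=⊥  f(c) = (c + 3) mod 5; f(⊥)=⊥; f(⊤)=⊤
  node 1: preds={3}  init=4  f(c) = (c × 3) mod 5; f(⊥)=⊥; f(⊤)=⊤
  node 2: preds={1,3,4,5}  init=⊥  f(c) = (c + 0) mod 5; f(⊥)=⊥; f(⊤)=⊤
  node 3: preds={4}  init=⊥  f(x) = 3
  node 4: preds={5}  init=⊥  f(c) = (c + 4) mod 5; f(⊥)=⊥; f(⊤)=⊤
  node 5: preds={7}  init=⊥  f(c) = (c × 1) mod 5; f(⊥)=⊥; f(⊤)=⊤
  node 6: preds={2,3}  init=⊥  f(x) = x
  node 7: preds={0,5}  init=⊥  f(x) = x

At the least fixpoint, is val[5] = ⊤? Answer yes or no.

yes

Iteration log — 21 steps:
  step 1. node 0  ⊔preds=⊥  new=⊥  stable
  step 2. node 1  ⊔preds=⊥  new=4  stable
  step 3. node 2  ⊔preds=4  new=4  old=⊥  +wl: 
  step 4. node 3  ⊔preds=⊥  new=3  old=⊥  +wl: 1,2
  step 5. node 4  ⊔preds=⊥  new=⊥  stable
  step 6. node 5  ⊔preds=⊥  new=⊥  stable
  step 7. node 6  ⊔preds=⊤  new=⊤  old=⊥  +wl: 0
  step 8. node 7  ⊔preds=⊥  new=⊥  stable
  step 9. node 1  ⊔preds=3  new=4  stable
  step 10. node 2  ⊔preds=⊤  new=⊤  old=4  +wl: 6
  step 11. node 0  ⊔preds=⊤  new=⊤  old=⊥  +wl: 7
  step 12. node 6  ⊔preds=⊤  new=⊤  stable
  step 13. node 7  ⊔preds=⊤  new=⊤  old=⊥  +wl: 0,5
  step 14. node 0  ⊔preds=⊤  new=⊤  stable
  step 15. node 5  ⊔preds=⊤  new=⊤  old=⊥  +wl: 0,2,4,7
  step 16. node 0  ⊔preds=⊤  new=⊤  stable
  step 17. node 2  ⊔preds=⊤  new=⊤  stable
  step 18. node 4  ⊔preds=⊤  new=⊤  old=⊥  +wl: 2,3
  step 19. node 7  ⊔preds=⊤  new=⊤  stable
  step 20. node 2  ⊔preds=⊤  new=⊤  stable
  step 21. node 3  ⊔preds=⊤  new=3  stable

Least fixpoint reached:
  node 0: ⊤
  node 1: 4
  node 2: ⊤
  node 3: 3
  node 4: ⊤
  node 5: ⊤
  node 6: ⊤
  node 7: ⊤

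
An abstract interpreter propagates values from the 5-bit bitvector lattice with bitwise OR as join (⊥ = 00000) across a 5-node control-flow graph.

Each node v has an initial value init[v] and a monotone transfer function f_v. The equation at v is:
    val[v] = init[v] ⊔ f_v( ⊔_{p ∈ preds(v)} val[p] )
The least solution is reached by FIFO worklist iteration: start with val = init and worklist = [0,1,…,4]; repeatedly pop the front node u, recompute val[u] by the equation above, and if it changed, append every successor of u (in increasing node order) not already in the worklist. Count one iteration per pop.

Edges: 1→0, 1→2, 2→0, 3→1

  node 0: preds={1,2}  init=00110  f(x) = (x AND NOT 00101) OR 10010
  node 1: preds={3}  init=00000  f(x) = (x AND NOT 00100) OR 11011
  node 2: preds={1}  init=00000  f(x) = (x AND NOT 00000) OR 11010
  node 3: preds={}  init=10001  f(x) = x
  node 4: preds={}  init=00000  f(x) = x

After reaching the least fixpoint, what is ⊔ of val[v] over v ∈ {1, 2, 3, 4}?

Iteration log — 6 steps:
  step 1. node 0  ⊔preds=00000  new=10110  old=00110  +wl: 
  step 2. node 1  ⊔preds=10001  new=11011  old=00000  +wl: 0
  step 3. node 2  ⊔preds=11011  new=11011  old=00000  +wl: 
  step 4. node 3  ⊔preds=00000  new=10001  stable
  step 5. node 4  ⊔preds=00000  new=00000  stable
  step 6. node 0  ⊔preds=11011  new=11110  old=10110  +wl: 

Least fixpoint reached:
  node 0: 11110
  node 1: 11011
  node 2: 11011
  node 3: 10001
  node 4: 00000

11011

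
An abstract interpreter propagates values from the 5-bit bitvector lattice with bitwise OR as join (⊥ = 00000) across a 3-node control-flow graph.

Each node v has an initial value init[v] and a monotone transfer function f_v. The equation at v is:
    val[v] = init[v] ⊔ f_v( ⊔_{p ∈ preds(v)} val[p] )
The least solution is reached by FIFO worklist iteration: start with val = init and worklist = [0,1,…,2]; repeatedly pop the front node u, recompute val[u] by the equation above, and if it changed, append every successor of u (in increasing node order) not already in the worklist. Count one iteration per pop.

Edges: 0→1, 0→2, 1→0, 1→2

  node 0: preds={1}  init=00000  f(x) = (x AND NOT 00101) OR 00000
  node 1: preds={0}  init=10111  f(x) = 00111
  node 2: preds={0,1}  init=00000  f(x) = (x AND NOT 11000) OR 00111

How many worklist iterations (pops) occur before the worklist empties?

3

Iteration log — 3 steps:
  step 1. node 0  ⊔preds=10111  new=10010  old=00000  +wl: 
  step 2. node 1  ⊔preds=10010  new=10111  stable
  step 3. node 2  ⊔preds=10111  new=00111  old=00000  +wl: 

Least fixpoint reached:
  node 0: 10010
  node 1: 10111
  node 2: 00111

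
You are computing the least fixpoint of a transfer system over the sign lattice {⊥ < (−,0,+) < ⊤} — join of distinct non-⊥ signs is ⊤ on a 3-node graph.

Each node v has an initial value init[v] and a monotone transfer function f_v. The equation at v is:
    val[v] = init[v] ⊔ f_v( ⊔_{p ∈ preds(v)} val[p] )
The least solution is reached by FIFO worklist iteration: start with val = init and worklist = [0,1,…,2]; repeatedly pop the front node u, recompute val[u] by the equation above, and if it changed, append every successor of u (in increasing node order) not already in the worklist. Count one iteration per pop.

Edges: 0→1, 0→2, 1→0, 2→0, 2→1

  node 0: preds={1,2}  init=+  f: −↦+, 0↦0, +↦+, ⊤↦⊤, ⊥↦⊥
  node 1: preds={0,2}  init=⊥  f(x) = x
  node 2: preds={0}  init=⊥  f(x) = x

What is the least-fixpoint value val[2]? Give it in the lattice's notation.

Trace (5 dequeues):
  [1] u=0 | in ⊥ | out + | ==
  [2] u=1 | in + | out + | prev ⊥ | push {0}
  [3] u=2 | in + | out + | prev ⊥ | push {1}
  [4] u=0 | in + | out + | ==
  [5] u=1 | in + | out + | ==

Converged values:
  [0] +
  [1] +
  [2] +

+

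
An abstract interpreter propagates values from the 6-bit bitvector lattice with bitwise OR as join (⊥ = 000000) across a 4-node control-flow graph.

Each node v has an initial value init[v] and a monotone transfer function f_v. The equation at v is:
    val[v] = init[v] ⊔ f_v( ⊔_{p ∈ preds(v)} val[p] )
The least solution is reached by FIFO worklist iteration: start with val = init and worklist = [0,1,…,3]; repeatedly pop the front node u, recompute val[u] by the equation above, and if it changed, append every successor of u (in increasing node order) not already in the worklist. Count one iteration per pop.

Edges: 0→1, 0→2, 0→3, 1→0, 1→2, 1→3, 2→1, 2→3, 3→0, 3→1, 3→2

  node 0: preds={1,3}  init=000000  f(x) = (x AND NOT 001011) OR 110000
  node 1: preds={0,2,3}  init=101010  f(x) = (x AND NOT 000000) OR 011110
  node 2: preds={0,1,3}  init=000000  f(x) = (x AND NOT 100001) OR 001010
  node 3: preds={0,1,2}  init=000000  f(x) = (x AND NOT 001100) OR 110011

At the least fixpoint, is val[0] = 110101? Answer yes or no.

no

Iteration log — 9 steps:
  step 1. node 0  ⊔preds=101010  new=110000  old=000000  +wl: 
  step 2. node 1  ⊔preds=110000  new=111110  old=101010  +wl: 0
  step 3. node 2  ⊔preds=111110  new=011110  old=000000  +wl: 1
  step 4. node 3  ⊔preds=111110  new=110011  old=000000  +wl: 2
  step 5. node 0  ⊔preds=111111  new=110100  old=110000  +wl: 3
  step 6. node 1  ⊔preds=111111  new=111111  old=111110  +wl: 0
  step 7. node 2  ⊔preds=111111  new=011110  stable
  step 8. node 3  ⊔preds=111111  new=110011  stable
  step 9. node 0  ⊔preds=111111  new=110100  stable

Least fixpoint reached:
  node 0: 110100
  node 1: 111111
  node 2: 011110
  node 3: 110011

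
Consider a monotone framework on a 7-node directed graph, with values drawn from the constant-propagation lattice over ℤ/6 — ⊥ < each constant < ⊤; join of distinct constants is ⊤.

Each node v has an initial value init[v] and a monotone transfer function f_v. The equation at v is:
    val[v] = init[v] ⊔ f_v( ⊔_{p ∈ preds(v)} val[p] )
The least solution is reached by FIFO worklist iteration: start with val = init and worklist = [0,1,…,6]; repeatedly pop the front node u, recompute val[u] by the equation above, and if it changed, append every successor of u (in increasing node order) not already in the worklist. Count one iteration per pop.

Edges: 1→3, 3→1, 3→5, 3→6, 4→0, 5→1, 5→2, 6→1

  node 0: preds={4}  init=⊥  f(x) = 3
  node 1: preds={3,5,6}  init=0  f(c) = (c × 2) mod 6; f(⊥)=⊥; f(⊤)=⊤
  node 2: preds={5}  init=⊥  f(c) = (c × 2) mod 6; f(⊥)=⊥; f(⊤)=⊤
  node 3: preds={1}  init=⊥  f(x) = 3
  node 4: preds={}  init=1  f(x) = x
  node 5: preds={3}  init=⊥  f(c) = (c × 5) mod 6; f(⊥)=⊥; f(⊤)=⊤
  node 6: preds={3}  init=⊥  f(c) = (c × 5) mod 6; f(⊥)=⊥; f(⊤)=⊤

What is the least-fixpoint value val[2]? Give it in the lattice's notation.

0

Worklist (9 pops):
  #1 pop 0: in=1 → 3 (was ⊥); enqueue []
  #2 pop 1: in=⊥ → 0 (no change)
  #3 pop 2: in=⊥ → ⊥ (no change)
  #4 pop 3: in=0 → 3 (was ⊥); enqueue [1]
  #5 pop 4: in=⊥ → 1 (no change)
  #6 pop 5: in=3 → 3 (was ⊥); enqueue [2]
  #7 pop 6: in=3 → 3 (was ⊥); enqueue []
  #8 pop 1: in=3 → 0 (no change)
  #9 pop 2: in=3 → 0 (was ⊥); enqueue []

Fixpoint:
  val[0] = 3
  val[1] = 0
  val[2] = 0
  val[3] = 3
  val[4] = 1
  val[5] = 3
  val[6] = 3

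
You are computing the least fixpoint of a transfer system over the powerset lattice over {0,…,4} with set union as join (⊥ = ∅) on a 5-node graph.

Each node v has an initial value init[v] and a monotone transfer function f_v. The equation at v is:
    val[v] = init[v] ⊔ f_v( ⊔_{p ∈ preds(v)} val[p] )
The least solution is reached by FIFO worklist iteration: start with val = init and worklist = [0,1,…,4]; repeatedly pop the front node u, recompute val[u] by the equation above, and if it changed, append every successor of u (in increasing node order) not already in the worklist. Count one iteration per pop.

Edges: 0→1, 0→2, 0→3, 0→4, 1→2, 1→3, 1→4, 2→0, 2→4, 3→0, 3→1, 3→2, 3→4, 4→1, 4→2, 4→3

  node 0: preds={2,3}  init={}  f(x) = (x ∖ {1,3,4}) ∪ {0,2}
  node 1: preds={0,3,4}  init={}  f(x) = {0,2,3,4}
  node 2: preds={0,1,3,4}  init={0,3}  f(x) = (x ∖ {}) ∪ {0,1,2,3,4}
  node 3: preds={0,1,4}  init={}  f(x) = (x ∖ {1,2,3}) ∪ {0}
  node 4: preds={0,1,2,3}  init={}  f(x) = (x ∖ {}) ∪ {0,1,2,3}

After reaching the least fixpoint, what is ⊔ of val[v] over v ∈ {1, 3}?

Trace (9 dequeues):
  [1] u=0 | in {0,3} | out {0,2} | prev {} | push {}
  [2] u=1 | in {0,2} | out {0,2,3,4} | prev {} | push {}
  [3] u=2 | in {0,2,3,4} | out {0,1,2,3,4} | prev {0,3} | push {0}
  [4] u=3 | in {0,2,3,4} | out {0,4} | prev {} | push {1,2}
  [5] u=4 | in {0,1,2,3,4} | out {0,1,2,3,4} | prev {} | push {3}
  [6] u=0 | in {0,1,2,3,4} | out {0,2} | ==
  [7] u=1 | in {0,1,2,3,4} | out {0,2,3,4} | ==
  [8] u=2 | in {0,1,2,3,4} | out {0,1,2,3,4} | ==
  [9] u=3 | in {0,1,2,3,4} | out {0,4} | ==

Converged values:
  [0] {0,2}
  [1] {0,2,3,4}
  [2] {0,1,2,3,4}
  [3] {0,4}
  [4] {0,1,2,3,4}

{0,2,3,4}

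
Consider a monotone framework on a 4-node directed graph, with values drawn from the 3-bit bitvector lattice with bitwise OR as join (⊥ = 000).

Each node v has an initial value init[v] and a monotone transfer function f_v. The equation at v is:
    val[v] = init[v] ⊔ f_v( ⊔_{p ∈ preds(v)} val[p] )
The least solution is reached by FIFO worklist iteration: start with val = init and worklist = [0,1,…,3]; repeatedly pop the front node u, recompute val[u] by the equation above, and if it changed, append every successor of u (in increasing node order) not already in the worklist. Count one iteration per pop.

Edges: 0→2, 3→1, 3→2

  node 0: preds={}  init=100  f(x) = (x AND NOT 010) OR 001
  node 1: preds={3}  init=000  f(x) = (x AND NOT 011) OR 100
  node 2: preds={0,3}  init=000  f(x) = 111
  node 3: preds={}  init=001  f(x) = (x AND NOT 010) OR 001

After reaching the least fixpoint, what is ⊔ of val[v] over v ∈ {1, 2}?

111

Trace (4 dequeues):
  [1] u=0 | in 000 | out 101 | prev 100 | push {}
  [2] u=1 | in 001 | out 100 | prev 000 | push {}
  [3] u=2 | in 101 | out 111 | prev 000 | push {}
  [4] u=3 | in 000 | out 001 | ==

Converged values:
  [0] 101
  [1] 100
  [2] 111
  [3] 001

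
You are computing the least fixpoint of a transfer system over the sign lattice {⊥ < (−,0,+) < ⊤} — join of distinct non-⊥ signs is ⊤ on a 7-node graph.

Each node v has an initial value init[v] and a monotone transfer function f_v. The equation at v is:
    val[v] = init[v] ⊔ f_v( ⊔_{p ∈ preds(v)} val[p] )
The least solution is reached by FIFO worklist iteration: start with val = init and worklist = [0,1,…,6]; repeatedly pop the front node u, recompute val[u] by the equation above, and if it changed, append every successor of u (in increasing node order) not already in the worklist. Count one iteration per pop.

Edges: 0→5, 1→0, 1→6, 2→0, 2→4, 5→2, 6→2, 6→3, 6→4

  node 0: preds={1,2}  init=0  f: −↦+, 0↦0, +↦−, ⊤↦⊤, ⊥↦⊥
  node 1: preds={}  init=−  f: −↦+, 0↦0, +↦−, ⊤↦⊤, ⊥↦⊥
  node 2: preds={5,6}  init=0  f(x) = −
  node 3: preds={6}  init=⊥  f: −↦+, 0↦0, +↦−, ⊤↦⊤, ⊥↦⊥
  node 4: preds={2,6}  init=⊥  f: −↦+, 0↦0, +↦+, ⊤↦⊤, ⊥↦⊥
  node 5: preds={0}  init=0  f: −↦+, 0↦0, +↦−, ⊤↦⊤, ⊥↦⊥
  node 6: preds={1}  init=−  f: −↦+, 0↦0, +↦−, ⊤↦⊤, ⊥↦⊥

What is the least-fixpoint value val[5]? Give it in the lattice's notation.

⊤

Trace (11 dequeues):
  [1] u=0 | in ⊤ | out ⊤ | prev 0 | push {}
  [2] u=1 | in ⊥ | out − | ==
  [3] u=2 | in ⊤ | out ⊤ | prev 0 | push {0}
  [4] u=3 | in − | out + | prev ⊥ | push {}
  [5] u=4 | in ⊤ | out ⊤ | prev ⊥ | push {}
  [6] u=5 | in ⊤ | out ⊤ | prev 0 | push {2}
  [7] u=6 | in − | out ⊤ | prev − | push {3,4}
  [8] u=0 | in ⊤ | out ⊤ | ==
  [9] u=2 | in ⊤ | out ⊤ | ==
  [10] u=3 | in ⊤ | out ⊤ | prev + | push {}
  [11] u=4 | in ⊤ | out ⊤ | ==

Converged values:
  [0] ⊤
  [1] −
  [2] ⊤
  [3] ⊤
  [4] ⊤
  [5] ⊤
  [6] ⊤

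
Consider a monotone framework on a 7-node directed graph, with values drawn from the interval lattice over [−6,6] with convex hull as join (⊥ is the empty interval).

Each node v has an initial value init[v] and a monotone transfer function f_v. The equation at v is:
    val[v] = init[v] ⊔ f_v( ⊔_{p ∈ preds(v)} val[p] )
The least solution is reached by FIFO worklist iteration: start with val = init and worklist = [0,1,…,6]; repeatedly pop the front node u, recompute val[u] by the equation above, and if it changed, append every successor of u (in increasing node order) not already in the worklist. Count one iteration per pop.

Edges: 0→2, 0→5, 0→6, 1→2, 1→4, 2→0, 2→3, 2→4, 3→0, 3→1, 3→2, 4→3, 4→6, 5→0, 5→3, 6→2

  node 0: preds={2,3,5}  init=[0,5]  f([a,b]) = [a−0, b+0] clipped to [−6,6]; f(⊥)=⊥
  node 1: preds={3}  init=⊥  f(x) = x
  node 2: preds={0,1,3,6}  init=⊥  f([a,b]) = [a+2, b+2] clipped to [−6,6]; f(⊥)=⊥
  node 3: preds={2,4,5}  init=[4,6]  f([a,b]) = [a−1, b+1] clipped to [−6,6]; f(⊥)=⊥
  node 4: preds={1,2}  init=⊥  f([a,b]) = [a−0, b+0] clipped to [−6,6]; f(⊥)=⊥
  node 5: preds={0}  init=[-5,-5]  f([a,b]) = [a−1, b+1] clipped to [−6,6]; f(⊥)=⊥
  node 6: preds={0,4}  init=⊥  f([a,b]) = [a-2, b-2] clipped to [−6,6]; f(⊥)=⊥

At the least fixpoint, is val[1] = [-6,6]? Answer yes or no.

Trace (17 dequeues):
  [1] u=0 | in [-5,6] | out [-5,6] | prev [0,5] | push {}
  [2] u=1 | in [4,6] | out [4,6] | prev ⊥ | push {}
  [3] u=2 | in [-5,6] | out [-3,6] | prev ⊥ | push {0}
  [4] u=3 | in [-5,6] | out [-6,6] | prev [4,6] | push {1,2}
  [5] u=4 | in [-3,6] | out [-3,6] | prev ⊥ | push {3}
  [6] u=5 | in [-5,6] | out [-6,6] | prev [-5,-5] | push {}
  [7] u=6 | in [-5,6] | out [-6,4] | prev ⊥ | push {}
  [8] u=0 | in [-6,6] | out [-6,6] | prev [-5,6] | push {5,6}
  [9] u=1 | in [-6,6] | out [-6,6] | prev [4,6] | push {4}
  [10] u=2 | in [-6,6] | out [-4,6] | prev [-3,6] | push {0}
  [11] u=3 | in [-6,6] | out [-6,6] | ==
  [12] u=5 | in [-6,6] | out [-6,6] | ==
  [13] u=6 | in [-6,6] | out [-6,4] | ==
  [14] u=4 | in [-6,6] | out [-6,6] | prev [-3,6] | push {3,6}
  [15] u=0 | in [-6,6] | out [-6,6] | ==
  [16] u=3 | in [-6,6] | out [-6,6] | ==
  [17] u=6 | in [-6,6] | out [-6,4] | ==

Converged values:
  [0] [-6,6]
  [1] [-6,6]
  [2] [-4,6]
  [3] [-6,6]
  [4] [-6,6]
  [5] [-6,6]
  [6] [-6,4]

yes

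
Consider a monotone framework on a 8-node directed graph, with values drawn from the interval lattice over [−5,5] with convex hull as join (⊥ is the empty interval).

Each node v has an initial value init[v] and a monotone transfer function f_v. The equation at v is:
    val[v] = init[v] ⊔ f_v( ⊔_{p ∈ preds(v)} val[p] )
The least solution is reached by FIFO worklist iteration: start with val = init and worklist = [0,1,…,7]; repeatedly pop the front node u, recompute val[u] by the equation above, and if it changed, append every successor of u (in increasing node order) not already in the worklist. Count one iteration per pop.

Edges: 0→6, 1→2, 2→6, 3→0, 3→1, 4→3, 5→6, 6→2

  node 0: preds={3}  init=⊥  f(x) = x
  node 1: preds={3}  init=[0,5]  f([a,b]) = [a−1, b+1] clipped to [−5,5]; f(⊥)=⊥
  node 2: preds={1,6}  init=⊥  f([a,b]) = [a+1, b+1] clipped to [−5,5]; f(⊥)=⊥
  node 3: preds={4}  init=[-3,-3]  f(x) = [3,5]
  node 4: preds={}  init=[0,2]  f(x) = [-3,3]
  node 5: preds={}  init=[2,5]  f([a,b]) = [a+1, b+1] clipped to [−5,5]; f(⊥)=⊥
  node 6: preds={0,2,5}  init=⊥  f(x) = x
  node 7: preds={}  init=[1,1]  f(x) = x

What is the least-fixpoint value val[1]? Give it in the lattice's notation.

[-4,5]

Iteration log — 13 steps:
  step 1. node 0  ⊔preds=[-3,-3]  new=[-3,-3]  old=⊥  +wl: 
  step 2. node 1  ⊔preds=[-3,-3]  new=[-4,5]  old=[0,5]  +wl: 
  step 3. node 2  ⊔preds=[-4,5]  new=[-3,5]  old=⊥  +wl: 
  step 4. node 3  ⊔preds=[0,2]  new=[-3,5]  old=[-3,-3]  +wl: 0,1
  step 5. node 4  ⊔preds=⊥  new=[-3,3]  old=[0,2]  +wl: 3
  step 6. node 5  ⊔preds=⊥  new=[2,5]  stable
  step 7. node 6  ⊔preds=[-3,5]  new=[-3,5]  old=⊥  +wl: 2
  step 8. node 7  ⊔preds=⊥  new=[1,1]  stable
  step 9. node 0  ⊔preds=[-3,5]  new=[-3,5]  old=[-3,-3]  +wl: 6
  step 10. node 1  ⊔preds=[-3,5]  new=[-4,5]  stable
  step 11. node 3  ⊔preds=[-3,3]  new=[-3,5]  stable
  step 12. node 2  ⊔preds=[-4,5]  new=[-3,5]  stable
  step 13. node 6  ⊔preds=[-3,5]  new=[-3,5]  stable

Least fixpoint reached:
  node 0: [-3,5]
  node 1: [-4,5]
  node 2: [-3,5]
  node 3: [-3,5]
  node 4: [-3,3]
  node 5: [2,5]
  node 6: [-3,5]
  node 7: [1,1]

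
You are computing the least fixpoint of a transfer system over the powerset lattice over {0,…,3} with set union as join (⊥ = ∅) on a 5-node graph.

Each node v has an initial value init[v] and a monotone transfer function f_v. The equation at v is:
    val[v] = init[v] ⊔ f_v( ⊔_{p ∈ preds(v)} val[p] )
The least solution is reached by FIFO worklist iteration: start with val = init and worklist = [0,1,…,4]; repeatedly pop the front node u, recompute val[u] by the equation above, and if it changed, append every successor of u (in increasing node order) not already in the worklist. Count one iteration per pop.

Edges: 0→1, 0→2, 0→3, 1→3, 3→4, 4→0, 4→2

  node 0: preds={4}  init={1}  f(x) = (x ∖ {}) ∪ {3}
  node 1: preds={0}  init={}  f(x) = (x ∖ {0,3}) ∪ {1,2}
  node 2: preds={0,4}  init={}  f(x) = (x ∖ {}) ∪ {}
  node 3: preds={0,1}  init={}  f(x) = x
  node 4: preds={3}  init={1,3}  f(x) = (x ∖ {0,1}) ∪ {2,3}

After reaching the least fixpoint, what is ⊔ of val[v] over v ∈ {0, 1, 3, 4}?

Trace (9 dequeues):
  [1] u=0 | in {1,3} | out {1,3} | prev {1} | push {}
  [2] u=1 | in {1,3} | out {1,2} | prev {} | push {}
  [3] u=2 | in {1,3} | out {1,3} | prev {} | push {}
  [4] u=3 | in {1,2,3} | out {1,2,3} | prev {} | push {}
  [5] u=4 | in {1,2,3} | out {1,2,3} | prev {1,3} | push {0,2}
  [6] u=0 | in {1,2,3} | out {1,2,3} | prev {1,3} | push {1,3}
  [7] u=2 | in {1,2,3} | out {1,2,3} | prev {1,3} | push {}
  [8] u=1 | in {1,2,3} | out {1,2} | ==
  [9] u=3 | in {1,2,3} | out {1,2,3} | ==

Converged values:
  [0] {1,2,3}
  [1] {1,2}
  [2] {1,2,3}
  [3] {1,2,3}
  [4] {1,2,3}

{1,2,3}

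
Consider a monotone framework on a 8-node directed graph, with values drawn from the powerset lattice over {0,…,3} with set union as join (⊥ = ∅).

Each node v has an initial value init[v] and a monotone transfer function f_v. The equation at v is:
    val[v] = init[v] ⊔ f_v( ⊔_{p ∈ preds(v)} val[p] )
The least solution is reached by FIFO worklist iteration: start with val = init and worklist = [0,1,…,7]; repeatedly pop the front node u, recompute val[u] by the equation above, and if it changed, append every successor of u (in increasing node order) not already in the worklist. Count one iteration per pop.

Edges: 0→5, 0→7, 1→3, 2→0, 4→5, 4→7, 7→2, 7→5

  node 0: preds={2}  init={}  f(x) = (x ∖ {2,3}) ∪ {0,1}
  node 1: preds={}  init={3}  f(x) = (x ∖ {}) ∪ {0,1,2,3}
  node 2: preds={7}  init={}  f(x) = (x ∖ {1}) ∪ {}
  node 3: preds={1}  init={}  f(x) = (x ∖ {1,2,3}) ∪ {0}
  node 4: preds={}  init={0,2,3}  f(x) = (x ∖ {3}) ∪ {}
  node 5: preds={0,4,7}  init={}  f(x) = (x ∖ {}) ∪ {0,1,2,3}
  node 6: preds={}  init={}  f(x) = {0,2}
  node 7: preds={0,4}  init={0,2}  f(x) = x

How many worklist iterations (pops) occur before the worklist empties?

12

Worklist (12 pops):
  #1 pop 0: in={} → {0,1} (was {}); enqueue []
  #2 pop 1: in={} → {0,1,2,3} (was {3}); enqueue []
  #3 pop 2: in={0,2} → {0,2} (was {}); enqueue [0]
  #4 pop 3: in={0,1,2,3} → {0} (was {}); enqueue []
  #5 pop 4: in={} → {0,2,3} (no change)
  #6 pop 5: in={0,1,2,3} → {0,1,2,3} (was {}); enqueue []
  #7 pop 6: in={} → {0,2} (was {}); enqueue []
  #8 pop 7: in={0,1,2,3} → {0,1,2,3} (was {0,2}); enqueue [2,5]
  #9 pop 0: in={0,2} → {0,1} (no change)
  #10 pop 2: in={0,1,2,3} → {0,2,3} (was {0,2}); enqueue [0]
  #11 pop 5: in={0,1,2,3} → {0,1,2,3} (no change)
  #12 pop 0: in={0,2,3} → {0,1} (no change)

Fixpoint:
  val[0] = {0,1}
  val[1] = {0,1,2,3}
  val[2] = {0,2,3}
  val[3] = {0}
  val[4] = {0,2,3}
  val[5] = {0,1,2,3}
  val[6] = {0,2}
  val[7] = {0,1,2,3}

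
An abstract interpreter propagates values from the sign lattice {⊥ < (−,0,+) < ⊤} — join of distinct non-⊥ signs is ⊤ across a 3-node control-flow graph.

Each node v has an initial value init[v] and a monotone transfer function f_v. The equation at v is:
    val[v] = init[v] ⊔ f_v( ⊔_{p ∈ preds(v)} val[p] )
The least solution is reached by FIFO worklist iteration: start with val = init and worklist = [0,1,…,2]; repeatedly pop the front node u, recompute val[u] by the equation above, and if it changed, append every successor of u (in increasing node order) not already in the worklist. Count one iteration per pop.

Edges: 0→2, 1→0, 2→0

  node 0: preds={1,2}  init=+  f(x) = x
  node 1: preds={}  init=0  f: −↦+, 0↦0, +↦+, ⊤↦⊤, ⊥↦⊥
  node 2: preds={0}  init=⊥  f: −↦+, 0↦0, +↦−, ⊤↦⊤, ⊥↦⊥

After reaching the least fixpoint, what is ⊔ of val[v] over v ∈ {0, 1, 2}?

Trace (4 dequeues):
  [1] u=0 | in 0 | out ⊤ | prev + | push {}
  [2] u=1 | in ⊥ | out 0 | ==
  [3] u=2 | in ⊤ | out ⊤ | prev ⊥ | push {0}
  [4] u=0 | in ⊤ | out ⊤ | ==

Converged values:
  [0] ⊤
  [1] 0
  [2] ⊤

⊤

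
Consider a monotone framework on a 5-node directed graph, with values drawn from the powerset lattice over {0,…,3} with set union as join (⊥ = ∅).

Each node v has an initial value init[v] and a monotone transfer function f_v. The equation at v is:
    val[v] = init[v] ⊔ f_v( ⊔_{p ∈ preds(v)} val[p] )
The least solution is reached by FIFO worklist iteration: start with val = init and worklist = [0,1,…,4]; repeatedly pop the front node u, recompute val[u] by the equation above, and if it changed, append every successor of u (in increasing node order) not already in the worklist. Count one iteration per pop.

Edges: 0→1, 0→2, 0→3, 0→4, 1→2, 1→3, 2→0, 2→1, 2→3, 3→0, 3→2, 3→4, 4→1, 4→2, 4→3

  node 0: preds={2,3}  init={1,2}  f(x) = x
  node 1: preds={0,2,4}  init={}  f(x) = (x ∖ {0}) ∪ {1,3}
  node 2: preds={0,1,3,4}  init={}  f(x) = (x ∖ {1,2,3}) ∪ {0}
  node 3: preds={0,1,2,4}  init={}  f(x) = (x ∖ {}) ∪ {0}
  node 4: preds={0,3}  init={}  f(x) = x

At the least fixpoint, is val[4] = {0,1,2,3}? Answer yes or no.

yes

Iteration log — 10 steps:
  step 1. node 0  ⊔preds={}  new={1,2}  stable
  step 2. node 1  ⊔preds={1,2}  new={1,2,3}  old={}  +wl: 
  step 3. node 2  ⊔preds={1,2,3}  new={0}  old={}  +wl: 0,1
  step 4. node 3  ⊔preds={0,1,2,3}  new={0,1,2,3}  old={}  +wl: 2
  step 5. node 4  ⊔preds={0,1,2,3}  new={0,1,2,3}  old={}  +wl: 3
  step 6. node 0  ⊔preds={0,1,2,3}  new={0,1,2,3}  old={1,2}  +wl: 4
  step 7. node 1  ⊔preds={0,1,2,3}  new={1,2,3}  stable
  step 8. node 2  ⊔preds={0,1,2,3}  new={0}  stable
  step 9. node 3  ⊔preds={0,1,2,3}  new={0,1,2,3}  stable
  step 10. node 4  ⊔preds={0,1,2,3}  new={0,1,2,3}  stable

Least fixpoint reached:
  node 0: {0,1,2,3}
  node 1: {1,2,3}
  node 2: {0}
  node 3: {0,1,2,3}
  node 4: {0,1,2,3}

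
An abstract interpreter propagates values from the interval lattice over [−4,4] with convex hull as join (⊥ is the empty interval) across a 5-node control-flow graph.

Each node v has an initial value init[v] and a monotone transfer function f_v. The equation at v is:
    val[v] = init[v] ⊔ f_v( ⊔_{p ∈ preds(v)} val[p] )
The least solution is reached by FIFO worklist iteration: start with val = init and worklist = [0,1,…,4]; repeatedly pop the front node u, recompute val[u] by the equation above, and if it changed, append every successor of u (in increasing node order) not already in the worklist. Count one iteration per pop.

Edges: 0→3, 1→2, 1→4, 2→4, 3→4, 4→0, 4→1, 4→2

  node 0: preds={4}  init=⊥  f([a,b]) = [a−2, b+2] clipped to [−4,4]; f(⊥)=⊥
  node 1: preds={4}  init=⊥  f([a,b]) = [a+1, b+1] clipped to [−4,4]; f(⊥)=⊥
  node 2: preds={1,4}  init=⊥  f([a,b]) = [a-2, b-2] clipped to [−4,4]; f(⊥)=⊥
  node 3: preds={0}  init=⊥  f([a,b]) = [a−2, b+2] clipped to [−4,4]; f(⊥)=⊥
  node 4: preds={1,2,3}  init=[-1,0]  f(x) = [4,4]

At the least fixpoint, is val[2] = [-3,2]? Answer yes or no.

yes

Worklist (10 pops):
  #1 pop 0: in=[-1,0] → [-3,2] (was ⊥); enqueue []
  #2 pop 1: in=[-1,0] → [0,1] (was ⊥); enqueue []
  #3 pop 2: in=[-1,1] → [-3,-1] (was ⊥); enqueue []
  #4 pop 3: in=[-3,2] → [-4,4] (was ⊥); enqueue []
  #5 pop 4: in=[-4,4] → [-1,4] (was [-1,0]); enqueue [0,1,2]
  #6 pop 0: in=[-1,4] → [-3,4] (was [-3,2]); enqueue [3]
  #7 pop 1: in=[-1,4] → [0,4] (was [0,1]); enqueue [4]
  #8 pop 2: in=[-1,4] → [-3,2] (was [-3,-1]); enqueue []
  #9 pop 3: in=[-3,4] → [-4,4] (no change)
  #10 pop 4: in=[-4,4] → [-1,4] (no change)

Fixpoint:
  val[0] = [-3,4]
  val[1] = [0,4]
  val[2] = [-3,2]
  val[3] = [-4,4]
  val[4] = [-1,4]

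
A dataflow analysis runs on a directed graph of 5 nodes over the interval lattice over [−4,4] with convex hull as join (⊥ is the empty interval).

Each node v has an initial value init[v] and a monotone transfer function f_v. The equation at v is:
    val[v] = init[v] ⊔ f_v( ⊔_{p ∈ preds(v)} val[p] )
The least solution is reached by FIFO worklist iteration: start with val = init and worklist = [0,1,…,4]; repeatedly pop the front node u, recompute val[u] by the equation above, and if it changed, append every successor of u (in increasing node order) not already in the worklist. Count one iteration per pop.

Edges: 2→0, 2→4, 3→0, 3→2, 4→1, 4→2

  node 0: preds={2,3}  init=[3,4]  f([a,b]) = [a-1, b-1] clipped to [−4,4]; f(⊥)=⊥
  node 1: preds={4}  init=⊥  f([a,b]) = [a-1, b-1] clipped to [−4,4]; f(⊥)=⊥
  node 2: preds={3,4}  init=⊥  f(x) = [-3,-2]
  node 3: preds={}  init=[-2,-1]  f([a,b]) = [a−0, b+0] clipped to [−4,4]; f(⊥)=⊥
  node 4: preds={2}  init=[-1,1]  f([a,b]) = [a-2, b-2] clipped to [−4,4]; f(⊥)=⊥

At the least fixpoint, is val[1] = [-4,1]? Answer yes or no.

Trace (8 dequeues):
  [1] u=0 | in [-2,-1] | out [-3,4] | prev [3,4] | push {}
  [2] u=1 | in [-1,1] | out [-2,0] | prev ⊥ | push {}
  [3] u=2 | in [-2,1] | out [-3,-2] | prev ⊥ | push {0}
  [4] u=3 | in ⊥ | out [-2,-1] | ==
  [5] u=4 | in [-3,-2] | out [-4,1] | prev [-1,1] | push {1,2}
  [6] u=0 | in [-3,-1] | out [-4,4] | prev [-3,4] | push {}
  [7] u=1 | in [-4,1] | out [-4,0] | prev [-2,0] | push {}
  [8] u=2 | in [-4,1] | out [-3,-2] | ==

Converged values:
  [0] [-4,4]
  [1] [-4,0]
  [2] [-3,-2]
  [3] [-2,-1]
  [4] [-4,1]

no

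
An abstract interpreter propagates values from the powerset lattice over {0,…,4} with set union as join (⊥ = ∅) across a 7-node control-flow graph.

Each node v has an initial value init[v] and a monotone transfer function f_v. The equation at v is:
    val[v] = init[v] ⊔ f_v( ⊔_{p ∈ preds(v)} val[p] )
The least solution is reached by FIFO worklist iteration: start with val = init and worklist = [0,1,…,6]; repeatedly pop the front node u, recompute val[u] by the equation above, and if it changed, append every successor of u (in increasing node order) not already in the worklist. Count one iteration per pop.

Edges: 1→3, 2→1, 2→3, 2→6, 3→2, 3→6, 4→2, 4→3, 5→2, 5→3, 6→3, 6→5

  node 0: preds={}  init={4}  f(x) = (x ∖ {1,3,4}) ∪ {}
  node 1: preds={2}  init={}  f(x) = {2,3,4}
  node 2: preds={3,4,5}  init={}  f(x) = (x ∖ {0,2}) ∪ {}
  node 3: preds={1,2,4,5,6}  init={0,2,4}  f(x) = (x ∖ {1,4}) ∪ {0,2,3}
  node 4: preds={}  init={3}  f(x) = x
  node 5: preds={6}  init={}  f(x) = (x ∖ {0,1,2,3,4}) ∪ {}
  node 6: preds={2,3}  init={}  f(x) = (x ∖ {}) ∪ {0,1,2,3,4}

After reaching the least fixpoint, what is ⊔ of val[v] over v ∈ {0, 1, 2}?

{2,3,4}

Iteration log — 11 steps:
  step 1. node 0  ⊔preds={}  new={4}  stable
  step 2. node 1  ⊔preds={}  new={2,3,4}  old={}  +wl: 
  step 3. node 2  ⊔preds={0,2,3,4}  new={3,4}  old={}  +wl: 1
  step 4. node 3  ⊔preds={2,3,4}  new={0,2,3,4}  old={0,2,4}  +wl: 2
  step 5. node 4  ⊔preds={}  new={3}  stable
  step 6. node 5  ⊔preds={}  new={}  stable
  step 7. node 6  ⊔preds={0,2,3,4}  new={0,1,2,3,4}  old={}  +wl: 3,5
  step 8. node 1  ⊔preds={3,4}  new={2,3,4}  stable
  step 9. node 2  ⊔preds={0,2,3,4}  new={3,4}  stable
  step 10. node 3  ⊔preds={0,1,2,3,4}  new={0,2,3,4}  stable
  step 11. node 5  ⊔preds={0,1,2,3,4}  new={}  stable

Least fixpoint reached:
  node 0: {4}
  node 1: {2,3,4}
  node 2: {3,4}
  node 3: {0,2,3,4}
  node 4: {3}
  node 5: {}
  node 6: {0,1,2,3,4}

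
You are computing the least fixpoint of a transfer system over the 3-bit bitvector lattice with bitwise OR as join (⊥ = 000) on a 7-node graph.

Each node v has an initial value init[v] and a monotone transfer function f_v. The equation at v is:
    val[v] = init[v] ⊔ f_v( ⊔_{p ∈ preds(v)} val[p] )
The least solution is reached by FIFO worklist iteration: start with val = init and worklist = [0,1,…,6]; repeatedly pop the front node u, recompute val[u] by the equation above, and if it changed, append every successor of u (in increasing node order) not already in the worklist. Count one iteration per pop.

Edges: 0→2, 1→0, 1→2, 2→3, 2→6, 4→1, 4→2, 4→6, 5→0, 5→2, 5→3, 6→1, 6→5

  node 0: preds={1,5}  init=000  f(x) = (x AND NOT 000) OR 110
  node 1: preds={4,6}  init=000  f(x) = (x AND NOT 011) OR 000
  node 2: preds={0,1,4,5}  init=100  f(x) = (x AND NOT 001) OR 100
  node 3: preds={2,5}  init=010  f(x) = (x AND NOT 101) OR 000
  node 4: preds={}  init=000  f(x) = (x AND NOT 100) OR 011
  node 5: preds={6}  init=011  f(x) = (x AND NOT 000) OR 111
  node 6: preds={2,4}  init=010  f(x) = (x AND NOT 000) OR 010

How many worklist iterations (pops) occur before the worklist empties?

Trace (12 dequeues):
  [1] u=0 | in 011 | out 111 | prev 000 | push {}
  [2] u=1 | in 010 | out 000 | ==
  [3] u=2 | in 111 | out 110 | prev 100 | push {}
  [4] u=3 | in 111 | out 010 | ==
  [5] u=4 | in 000 | out 011 | prev 000 | push {1,2}
  [6] u=5 | in 010 | out 111 | prev 011 | push {0,3}
  [7] u=6 | in 111 | out 111 | prev 010 | push {5}
  [8] u=1 | in 111 | out 100 | prev 000 | push {}
  [9] u=2 | in 111 | out 110 | ==
  [10] u=0 | in 111 | out 111 | ==
  [11] u=3 | in 111 | out 010 | ==
  [12] u=5 | in 111 | out 111 | ==

Converged values:
  [0] 111
  [1] 100
  [2] 110
  [3] 010
  [4] 011
  [5] 111
  [6] 111

12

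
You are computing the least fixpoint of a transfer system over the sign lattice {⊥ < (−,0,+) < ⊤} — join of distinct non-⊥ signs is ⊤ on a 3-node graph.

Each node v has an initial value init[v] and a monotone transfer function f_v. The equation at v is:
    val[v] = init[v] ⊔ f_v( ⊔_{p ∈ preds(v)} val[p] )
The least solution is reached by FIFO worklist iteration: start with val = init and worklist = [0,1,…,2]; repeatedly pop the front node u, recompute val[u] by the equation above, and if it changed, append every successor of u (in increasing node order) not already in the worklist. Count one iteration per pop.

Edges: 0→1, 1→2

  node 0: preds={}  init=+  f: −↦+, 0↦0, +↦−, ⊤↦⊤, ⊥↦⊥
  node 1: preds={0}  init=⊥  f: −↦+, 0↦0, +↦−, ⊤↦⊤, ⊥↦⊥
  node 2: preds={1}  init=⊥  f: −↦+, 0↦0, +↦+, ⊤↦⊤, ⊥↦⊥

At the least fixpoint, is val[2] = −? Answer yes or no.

Trace (3 dequeues):
  [1] u=0 | in ⊥ | out + | ==
  [2] u=1 | in + | out − | prev ⊥ | push {}
  [3] u=2 | in − | out + | prev ⊥ | push {}

Converged values:
  [0] +
  [1] −
  [2] +

no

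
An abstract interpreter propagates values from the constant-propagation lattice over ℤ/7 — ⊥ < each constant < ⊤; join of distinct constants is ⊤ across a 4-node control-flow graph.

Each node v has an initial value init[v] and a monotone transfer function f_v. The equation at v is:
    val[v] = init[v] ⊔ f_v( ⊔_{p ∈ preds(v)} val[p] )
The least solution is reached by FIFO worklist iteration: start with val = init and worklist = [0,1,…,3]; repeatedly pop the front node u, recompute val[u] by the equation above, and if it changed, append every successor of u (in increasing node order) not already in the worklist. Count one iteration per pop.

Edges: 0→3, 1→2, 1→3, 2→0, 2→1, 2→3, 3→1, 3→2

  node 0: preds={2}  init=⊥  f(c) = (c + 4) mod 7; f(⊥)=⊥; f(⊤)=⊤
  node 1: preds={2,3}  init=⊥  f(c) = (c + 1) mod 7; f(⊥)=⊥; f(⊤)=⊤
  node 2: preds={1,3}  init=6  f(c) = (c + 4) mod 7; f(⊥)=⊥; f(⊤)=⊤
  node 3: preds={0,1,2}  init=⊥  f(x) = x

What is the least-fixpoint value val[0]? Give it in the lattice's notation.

⊤

Worklist (8 pops):
  #1 pop 0: in=6 → 3 (was ⊥); enqueue []
  #2 pop 1: in=6 → 0 (was ⊥); enqueue []
  #3 pop 2: in=0 → ⊤ (was 6); enqueue [0,1]
  #4 pop 3: in=⊤ → ⊤ (was ⊥); enqueue [2]
  #5 pop 0: in=⊤ → ⊤ (was 3); enqueue [3]
  #6 pop 1: in=⊤ → ⊤ (was 0); enqueue []
  #7 pop 2: in=⊤ → ⊤ (no change)
  #8 pop 3: in=⊤ → ⊤ (no change)

Fixpoint:
  val[0] = ⊤
  val[1] = ⊤
  val[2] = ⊤
  val[3] = ⊤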